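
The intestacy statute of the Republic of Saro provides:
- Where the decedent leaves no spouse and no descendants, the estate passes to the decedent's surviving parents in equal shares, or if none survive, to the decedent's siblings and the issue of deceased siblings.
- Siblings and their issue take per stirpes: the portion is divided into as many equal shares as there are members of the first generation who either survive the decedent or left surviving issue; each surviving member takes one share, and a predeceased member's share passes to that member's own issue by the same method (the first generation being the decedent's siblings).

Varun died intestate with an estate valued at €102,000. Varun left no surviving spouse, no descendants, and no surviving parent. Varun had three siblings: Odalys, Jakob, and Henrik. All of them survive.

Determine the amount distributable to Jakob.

Jakob receives €34,000.

The entire €102,000 passes to the siblings and their issue.
That amount (€102,000) is divided into 3 shares of €34,000: Odalys, Jakob, and Henrik each take €34,000.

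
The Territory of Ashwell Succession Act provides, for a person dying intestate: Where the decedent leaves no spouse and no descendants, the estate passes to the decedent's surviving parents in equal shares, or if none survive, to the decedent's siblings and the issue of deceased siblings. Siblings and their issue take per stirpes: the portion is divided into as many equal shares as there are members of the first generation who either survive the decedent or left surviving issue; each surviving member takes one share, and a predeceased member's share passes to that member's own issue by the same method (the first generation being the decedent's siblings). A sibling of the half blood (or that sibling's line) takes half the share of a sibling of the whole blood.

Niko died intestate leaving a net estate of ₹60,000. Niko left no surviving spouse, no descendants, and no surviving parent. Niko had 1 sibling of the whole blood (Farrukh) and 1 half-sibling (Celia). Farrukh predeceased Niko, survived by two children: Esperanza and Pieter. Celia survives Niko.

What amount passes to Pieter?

The entire ₹60,000 passes to the siblings and their issue.
Counting each half-blood sibling's line as half a unit, there are 3/2 units in ₹60,000, so one unit is ₹40,000. Whole-blood lines (Farrukh) take ₹40,000 each; half-blood lines (Celia) take ₹20,000 each.
Farrukh's share (₹40,000) is divided into 2 shares of ₹20,000: Esperanza and Pieter each take ₹20,000.

Pieter receives ₹20,000.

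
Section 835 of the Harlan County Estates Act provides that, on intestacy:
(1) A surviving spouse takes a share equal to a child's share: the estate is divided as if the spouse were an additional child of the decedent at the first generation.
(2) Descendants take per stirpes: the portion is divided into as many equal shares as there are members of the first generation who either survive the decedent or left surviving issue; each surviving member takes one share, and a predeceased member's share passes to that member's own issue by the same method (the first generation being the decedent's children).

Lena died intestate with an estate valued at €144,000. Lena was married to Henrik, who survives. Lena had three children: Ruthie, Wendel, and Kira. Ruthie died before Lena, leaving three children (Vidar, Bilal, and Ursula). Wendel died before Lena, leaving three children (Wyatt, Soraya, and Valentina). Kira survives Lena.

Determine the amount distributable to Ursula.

Ursula receives €12,000.

The spouse counts as an additional share at the children's level, so there are 4 primary shares of €36,000. Henrik takes one such share (€36,000).
The children's combined portion (€108,000) is divided into 3 shares of €36,000: Kira takes €36,000; Ruthie's €36,000 share passes to Ruthie's issue; Wendel's €36,000 share passes to Wendel's issue.
Ruthie's share (€36,000) is divided into 3 shares of €12,000: Vidar, Bilal, and Ursula each take €12,000.
Wendel's share (€36,000) is divided into 3 shares of €12,000: Wyatt, Soraya, and Valentina each take €12,000.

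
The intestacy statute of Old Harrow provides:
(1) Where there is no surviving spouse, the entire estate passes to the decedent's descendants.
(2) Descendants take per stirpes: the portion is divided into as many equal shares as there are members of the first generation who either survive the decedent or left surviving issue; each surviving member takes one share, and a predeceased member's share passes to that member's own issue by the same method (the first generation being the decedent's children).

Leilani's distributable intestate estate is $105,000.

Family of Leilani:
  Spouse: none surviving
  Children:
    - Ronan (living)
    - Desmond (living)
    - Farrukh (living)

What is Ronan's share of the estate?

Ronan receives $35,000.

The entire $105,000 passes to the descendants.
That amount ($105,000) is divided into 3 shares of $35,000: Ronan, Desmond, and Farrukh each take $35,000.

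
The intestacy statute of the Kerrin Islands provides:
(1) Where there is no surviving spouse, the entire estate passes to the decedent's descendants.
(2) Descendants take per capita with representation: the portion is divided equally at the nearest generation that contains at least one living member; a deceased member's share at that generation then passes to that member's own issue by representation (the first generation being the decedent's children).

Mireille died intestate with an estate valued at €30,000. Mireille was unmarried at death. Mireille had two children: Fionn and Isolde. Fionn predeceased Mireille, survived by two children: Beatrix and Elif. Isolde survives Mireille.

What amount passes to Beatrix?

Beatrix receives €7,500.

The entire €30,000 passes to the descendants.
That amount (€30,000) is divided into 2 shares of €15,000: Isolde takes €15,000; Fionn's €15,000 share passes to Fionn's issue.
Fionn's share (€15,000) is divided into 2 shares of €7,500: Beatrix and Elif each take €7,500.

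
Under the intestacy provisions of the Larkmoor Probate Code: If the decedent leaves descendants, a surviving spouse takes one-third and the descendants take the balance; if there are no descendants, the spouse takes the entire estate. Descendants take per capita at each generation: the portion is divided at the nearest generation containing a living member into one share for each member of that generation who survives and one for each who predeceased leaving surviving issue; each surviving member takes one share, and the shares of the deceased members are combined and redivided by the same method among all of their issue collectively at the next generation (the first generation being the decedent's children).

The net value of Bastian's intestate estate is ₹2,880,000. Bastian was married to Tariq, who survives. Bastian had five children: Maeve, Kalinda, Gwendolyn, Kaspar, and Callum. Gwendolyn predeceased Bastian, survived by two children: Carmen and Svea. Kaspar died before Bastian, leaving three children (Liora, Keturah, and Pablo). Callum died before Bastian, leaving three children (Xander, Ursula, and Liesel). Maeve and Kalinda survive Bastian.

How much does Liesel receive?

Tariq takes one-third of ₹2,880,000 = ₹960,000. The remaining ₹1,920,000 passes to the descendants.
The descendants' portion (₹1,920,000) is divided at the children's generation into 5 shares of ₹384,000. Maeve and Kalinda each take ₹384,000. The 3 shares of the deceased (Gwendolyn, Kaspar, and Callum) are combined into a pool of ₹1,152,000.
That pool (₹1,152,000) is divided at the grandchildren's generation equally among Carmen, Svea, Liora, Keturah, Pablo, Xander, Ursula, and Liesel: ₹144,000 each.

Liesel receives ₹144,000.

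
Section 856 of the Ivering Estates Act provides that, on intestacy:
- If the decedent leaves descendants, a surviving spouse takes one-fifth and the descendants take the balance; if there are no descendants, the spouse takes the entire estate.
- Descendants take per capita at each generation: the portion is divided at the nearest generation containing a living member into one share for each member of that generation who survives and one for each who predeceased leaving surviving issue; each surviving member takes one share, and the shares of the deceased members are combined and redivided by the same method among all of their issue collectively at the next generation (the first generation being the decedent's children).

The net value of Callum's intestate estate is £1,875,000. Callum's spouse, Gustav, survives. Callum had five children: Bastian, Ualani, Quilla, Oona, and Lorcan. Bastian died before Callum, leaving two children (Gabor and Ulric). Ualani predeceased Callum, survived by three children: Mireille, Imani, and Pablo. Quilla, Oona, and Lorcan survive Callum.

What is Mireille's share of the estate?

Mireille receives £120,000.

Gustav takes one-fifth of £1,875,000 = £375,000. The remaining £1,500,000 passes to the descendants.
The descendants' portion (£1,500,000) is divided at the children's generation into 5 shares of £300,000. Quilla, Oona, and Lorcan each take £300,000. The 2 shares of the deceased (Bastian and Ualani) are combined into a pool of £600,000.
That pool (£600,000) is divided at the grandchildren's generation equally among Gabor, Ulric, Mireille, Imani, and Pablo: £120,000 each.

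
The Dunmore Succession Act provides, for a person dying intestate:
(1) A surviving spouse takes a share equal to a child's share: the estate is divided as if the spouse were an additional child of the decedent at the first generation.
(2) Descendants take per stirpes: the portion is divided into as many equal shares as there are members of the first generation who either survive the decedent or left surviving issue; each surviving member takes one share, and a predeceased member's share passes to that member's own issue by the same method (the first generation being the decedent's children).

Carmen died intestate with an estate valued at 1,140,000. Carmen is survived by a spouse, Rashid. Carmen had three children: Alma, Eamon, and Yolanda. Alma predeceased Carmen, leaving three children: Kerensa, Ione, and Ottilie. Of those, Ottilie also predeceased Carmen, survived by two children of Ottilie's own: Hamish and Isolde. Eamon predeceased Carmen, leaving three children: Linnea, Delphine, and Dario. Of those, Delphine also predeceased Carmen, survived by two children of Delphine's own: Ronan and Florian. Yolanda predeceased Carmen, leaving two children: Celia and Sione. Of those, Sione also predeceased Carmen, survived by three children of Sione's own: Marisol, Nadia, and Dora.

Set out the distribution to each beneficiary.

The spouse counts as an additional share at the children's level, so there are 4 primary shares of 285,000. Rashid takes one such share (285,000).
The children's combined portion (855,000) is divided into 3 shares of 285,000: Alma's 285,000 share passes to Alma's issue; Eamon's 285,000 share passes to Eamon's issue; Yolanda's 285,000 share passes to Yolanda's issue.
Alma's share (285,000) is divided into 3 shares of 95,000: Kerensa and Ione each take 95,000; Ottilie's 95,000 share passes to Ottilie's issue.
Ottilie's share (95,000) is divided into 2 shares of 47,500: Hamish and Isolde each take 47,500.
Eamon's share (285,000) is divided into 3 shares of 95,000: Linnea and Dario each take 95,000; Delphine's 95,000 share passes to Delphine's issue.
Delphine's share (95,000) is divided into 2 shares of 47,500: Ronan and Florian each take 47,500.
Yolanda's share (285,000) is divided into 2 shares of 142,500: Celia takes 142,500; Sione's 142,500 share passes to Sione's issue.
Sione's share (142,500) is divided into 3 shares of 47,500: Marisol, Nadia, and Dora each take 47,500.

Rashid: 285,000; Kerensa: 95,000; Ione: 95,000; Hamish: 47,500; Isolde: 47,500; Linnea: 95,000; Ronan: 47,500; Florian: 47,500; Dario: 95,000; Celia: 142,500; Marisol: 47,500; Nadia: 47,500; Dora: 47,500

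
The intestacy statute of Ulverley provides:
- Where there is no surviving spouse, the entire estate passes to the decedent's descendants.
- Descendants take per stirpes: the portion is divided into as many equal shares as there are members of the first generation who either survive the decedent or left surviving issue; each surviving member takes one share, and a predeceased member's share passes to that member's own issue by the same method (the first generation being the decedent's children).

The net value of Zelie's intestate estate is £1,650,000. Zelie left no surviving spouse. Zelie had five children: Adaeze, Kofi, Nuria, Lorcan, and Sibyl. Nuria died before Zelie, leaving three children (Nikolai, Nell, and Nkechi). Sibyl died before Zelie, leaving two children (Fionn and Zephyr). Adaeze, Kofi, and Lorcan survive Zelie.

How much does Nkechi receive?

The entire £1,650,000 passes to the descendants.
That amount (£1,650,000) is divided into 5 shares of £330,000: Adaeze, Kofi, and Lorcan each take £330,000; Nuria's £330,000 share passes to Nuria's issue; Sibyl's £330,000 share passes to Sibyl's issue.
Nuria's share (£330,000) is divided into 3 shares of £110,000: Nikolai, Nell, and Nkechi each take £110,000.
Sibyl's share (£330,000) is divided into 2 shares of £165,000: Fionn and Zephyr each take £165,000.

Nkechi receives £110,000.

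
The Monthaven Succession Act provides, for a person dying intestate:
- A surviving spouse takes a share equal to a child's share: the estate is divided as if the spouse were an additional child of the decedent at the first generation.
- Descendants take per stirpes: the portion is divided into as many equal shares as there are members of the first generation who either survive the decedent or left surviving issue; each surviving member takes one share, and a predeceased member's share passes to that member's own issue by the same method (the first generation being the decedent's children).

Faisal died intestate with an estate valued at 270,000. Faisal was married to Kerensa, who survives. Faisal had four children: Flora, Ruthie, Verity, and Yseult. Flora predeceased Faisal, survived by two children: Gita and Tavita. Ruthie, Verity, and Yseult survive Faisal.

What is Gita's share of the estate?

The spouse counts as an additional share at the children's level, so there are 5 primary shares of 54,000. Kerensa takes one such share (54,000).
The children's combined portion (216,000) is divided into 4 shares of 54,000: Ruthie, Verity, and Yseult each take 54,000; Flora's 54,000 share passes to Flora's issue.
Flora's share (54,000) is divided into 2 shares of 27,000: Gita and Tavita each take 27,000.

Gita receives 27,000.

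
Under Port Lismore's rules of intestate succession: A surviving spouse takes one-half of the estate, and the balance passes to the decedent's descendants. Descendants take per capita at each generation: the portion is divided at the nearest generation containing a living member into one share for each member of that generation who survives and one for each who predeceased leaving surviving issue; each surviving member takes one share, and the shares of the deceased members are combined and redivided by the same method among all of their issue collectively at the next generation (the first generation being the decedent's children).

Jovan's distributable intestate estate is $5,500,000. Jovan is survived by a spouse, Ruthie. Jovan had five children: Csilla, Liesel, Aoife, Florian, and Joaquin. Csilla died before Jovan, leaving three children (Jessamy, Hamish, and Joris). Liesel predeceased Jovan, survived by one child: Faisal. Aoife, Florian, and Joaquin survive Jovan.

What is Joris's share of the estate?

Ruthie takes one-half of $5,500,000 = $2,750,000. The remaining $2,750,000 passes to the descendants.
The descendants' portion ($2,750,000) is divided at the children's generation into 5 shares of $550,000. Aoife, Florian, and Joaquin each take $550,000. The 2 shares of the deceased (Csilla and Liesel) are combined into a pool of $1,100,000.
That pool ($1,100,000) is divided at the grandchildren's generation equally among Jessamy, Hamish, Joris, and Faisal: $275,000 each.

Joris receives $275,000.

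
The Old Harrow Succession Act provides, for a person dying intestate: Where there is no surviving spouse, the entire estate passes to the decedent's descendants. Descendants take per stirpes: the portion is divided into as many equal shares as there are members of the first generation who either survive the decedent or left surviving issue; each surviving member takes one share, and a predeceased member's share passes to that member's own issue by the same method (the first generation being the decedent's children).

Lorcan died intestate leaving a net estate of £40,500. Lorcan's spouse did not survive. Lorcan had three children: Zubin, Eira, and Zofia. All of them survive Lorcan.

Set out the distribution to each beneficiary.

Zubin: £13,500; Eira: £13,500; Zofia: £13,500

The entire £40,500 passes to the descendants.
That amount (£40,500) is divided into 3 shares of £13,500: Zubin, Eira, and Zofia each take £13,500.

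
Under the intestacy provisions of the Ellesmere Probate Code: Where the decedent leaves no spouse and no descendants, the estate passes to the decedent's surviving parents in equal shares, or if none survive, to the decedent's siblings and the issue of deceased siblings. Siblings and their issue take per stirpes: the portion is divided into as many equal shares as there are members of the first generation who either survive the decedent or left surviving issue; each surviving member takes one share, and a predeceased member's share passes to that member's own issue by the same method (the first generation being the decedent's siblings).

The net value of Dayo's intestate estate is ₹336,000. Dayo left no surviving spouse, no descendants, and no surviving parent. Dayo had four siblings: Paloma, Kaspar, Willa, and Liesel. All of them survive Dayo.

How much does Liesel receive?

The entire ₹336,000 passes to the siblings and their issue.
That amount (₹336,000) is divided into 4 shares of ₹84,000: Paloma, Kaspar, Willa, and Liesel each take ₹84,000.

Liesel receives ₹84,000.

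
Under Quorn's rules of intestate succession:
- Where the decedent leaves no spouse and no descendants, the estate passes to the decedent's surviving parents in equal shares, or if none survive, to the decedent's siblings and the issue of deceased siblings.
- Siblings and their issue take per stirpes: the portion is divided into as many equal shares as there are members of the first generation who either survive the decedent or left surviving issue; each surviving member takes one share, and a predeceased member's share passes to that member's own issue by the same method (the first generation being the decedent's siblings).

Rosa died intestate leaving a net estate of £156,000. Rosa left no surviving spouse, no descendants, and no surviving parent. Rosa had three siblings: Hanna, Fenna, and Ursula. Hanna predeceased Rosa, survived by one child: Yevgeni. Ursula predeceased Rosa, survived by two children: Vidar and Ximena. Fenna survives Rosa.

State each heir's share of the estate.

Yevgeni: £52,000; Fenna: £52,000; Vidar: £26,000; Ximena: £26,000

The entire £156,000 passes to the siblings and their issue.
That amount (£156,000) is divided into 3 shares of £52,000: Fenna takes £52,000; Hanna's £52,000 share passes to Hanna's issue; Ursula's £52,000 share passes to Ursula's issue.
Hanna's share (£52,000) passes entirely to Yevgeni.
Ursula's share (£52,000) is divided into 2 shares of £26,000: Vidar and Ximena each take £26,000.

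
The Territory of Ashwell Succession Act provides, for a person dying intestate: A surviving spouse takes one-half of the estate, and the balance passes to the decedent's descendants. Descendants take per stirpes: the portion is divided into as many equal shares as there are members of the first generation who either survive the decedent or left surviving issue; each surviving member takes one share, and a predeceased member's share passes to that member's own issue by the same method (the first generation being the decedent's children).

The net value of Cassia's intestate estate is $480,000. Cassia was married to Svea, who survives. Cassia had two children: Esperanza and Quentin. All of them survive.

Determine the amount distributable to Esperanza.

Svea takes one-half of $480,000 = $240,000. The remaining $240,000 passes to the descendants.
The descendants' portion ($240,000) is divided into 2 shares of $120,000: Esperanza and Quentin each take $120,000.

Esperanza receives $120,000.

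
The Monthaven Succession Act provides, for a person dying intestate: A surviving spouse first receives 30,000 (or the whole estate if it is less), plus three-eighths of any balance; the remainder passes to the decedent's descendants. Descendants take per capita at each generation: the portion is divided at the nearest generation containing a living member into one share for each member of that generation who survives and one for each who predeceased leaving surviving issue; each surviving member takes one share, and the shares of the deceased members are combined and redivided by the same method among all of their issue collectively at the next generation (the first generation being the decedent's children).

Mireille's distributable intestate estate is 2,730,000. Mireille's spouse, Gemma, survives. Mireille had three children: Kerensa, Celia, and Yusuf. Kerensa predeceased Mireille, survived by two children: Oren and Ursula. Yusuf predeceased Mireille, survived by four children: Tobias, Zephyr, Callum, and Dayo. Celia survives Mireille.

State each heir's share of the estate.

Gemma first takes 30,000, leaving a balance of 2,700,000. Gemma then takes three-eighths of the balance (1,012,500), for a total of 1,042,500. The remaining 1,687,500 passes to the descendants.
The descendants' portion (1,687,500) is divided at the children's generation into 3 shares of 562,500. Celia takes 562,500. The 2 shares of the deceased (Kerensa and Yusuf) are combined into a pool of 1,125,000.
That pool (1,125,000) is divided at the grandchildren's generation equally among Oren, Ursula, Tobias, Zephyr, Callum, and Dayo: 187,500 each.

Gemma: 1,042,500; Oren: 187,500; Ursula: 187,500; Celia: 562,500; Tobias: 187,500; Zephyr: 187,500; Callum: 187,500; Dayo: 187,500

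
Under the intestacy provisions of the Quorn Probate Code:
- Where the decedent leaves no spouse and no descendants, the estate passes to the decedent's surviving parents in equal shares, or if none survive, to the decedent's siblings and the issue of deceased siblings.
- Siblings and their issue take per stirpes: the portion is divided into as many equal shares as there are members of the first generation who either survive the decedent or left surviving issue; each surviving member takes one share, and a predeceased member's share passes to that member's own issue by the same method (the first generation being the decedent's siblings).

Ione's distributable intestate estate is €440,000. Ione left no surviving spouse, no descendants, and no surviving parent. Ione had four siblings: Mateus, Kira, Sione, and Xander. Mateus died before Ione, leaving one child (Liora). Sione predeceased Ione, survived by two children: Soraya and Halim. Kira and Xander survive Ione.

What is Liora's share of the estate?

The entire €440,000 passes to the siblings and their issue.
That amount (€440,000) is divided into 4 shares of €110,000: Kira and Xander each take €110,000; Mateus's €110,000 share passes to Mateus's issue; Sione's €110,000 share passes to Sione's issue.
Mateus's share (€110,000) passes entirely to Liora.
Sione's share (€110,000) is divided into 2 shares of €55,000: Soraya and Halim each take €55,000.

Liora receives €110,000.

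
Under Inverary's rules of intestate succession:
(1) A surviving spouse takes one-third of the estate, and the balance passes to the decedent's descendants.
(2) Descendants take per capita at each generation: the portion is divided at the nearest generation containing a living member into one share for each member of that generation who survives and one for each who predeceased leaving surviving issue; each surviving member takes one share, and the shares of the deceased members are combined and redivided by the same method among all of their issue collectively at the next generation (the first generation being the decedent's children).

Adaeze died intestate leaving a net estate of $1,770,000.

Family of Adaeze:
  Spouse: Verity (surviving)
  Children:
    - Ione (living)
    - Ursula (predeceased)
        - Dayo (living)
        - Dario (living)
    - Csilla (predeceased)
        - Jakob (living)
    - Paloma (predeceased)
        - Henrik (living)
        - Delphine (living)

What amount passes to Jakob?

Verity takes one-third of $1,770,000 = $590,000. The remaining $1,180,000 passes to the descendants.
The descendants' portion ($1,180,000) is divided at the children's generation into 4 shares of $295,000. Ione takes $295,000. The 3 shares of the deceased (Ursula, Csilla, and Paloma) are combined into a pool of $885,000.
That pool ($885,000) is divided at the grandchildren's generation equally among Dayo, Dario, Jakob, Henrik, and Delphine: $177,000 each.

Jakob receives $177,000.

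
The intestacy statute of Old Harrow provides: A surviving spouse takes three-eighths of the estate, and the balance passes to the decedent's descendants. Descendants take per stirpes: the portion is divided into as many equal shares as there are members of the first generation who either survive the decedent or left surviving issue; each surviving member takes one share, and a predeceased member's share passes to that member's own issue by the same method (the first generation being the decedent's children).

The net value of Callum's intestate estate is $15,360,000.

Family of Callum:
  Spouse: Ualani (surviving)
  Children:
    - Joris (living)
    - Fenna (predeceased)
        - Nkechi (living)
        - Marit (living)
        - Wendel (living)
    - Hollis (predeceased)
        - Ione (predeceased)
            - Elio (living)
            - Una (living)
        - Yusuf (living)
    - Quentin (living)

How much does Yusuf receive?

Ualani takes three-eighths of $15,360,000 = $5,760,000. The remaining $9,600,000 passes to the descendants.
The descendants' portion ($9,600,000) is divided into 4 shares of $2,400,000: Joris and Quentin each take $2,400,000; Fenna's $2,400,000 share passes to Fenna's issue; Hollis's $2,400,000 share passes to Hollis's issue.
Fenna's share ($2,400,000) is divided into 3 shares of $800,000: Nkechi, Marit, and Wendel each take $800,000.
Hollis's share ($2,400,000) is divided into 2 shares of $1,200,000: Yusuf takes $1,200,000; Ione's $1,200,000 share passes to Ione's issue.
Ione's share ($1,200,000) is divided into 2 shares of $600,000: Elio and Una each take $600,000.

Yusuf receives $1,200,000.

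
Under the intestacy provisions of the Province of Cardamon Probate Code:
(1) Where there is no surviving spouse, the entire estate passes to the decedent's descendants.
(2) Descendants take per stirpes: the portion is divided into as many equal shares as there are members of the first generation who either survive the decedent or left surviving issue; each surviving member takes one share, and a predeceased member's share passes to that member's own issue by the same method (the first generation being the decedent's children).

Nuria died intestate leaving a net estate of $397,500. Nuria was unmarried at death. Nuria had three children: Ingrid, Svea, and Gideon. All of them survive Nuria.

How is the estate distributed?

The entire $397,500 passes to the descendants.
That amount ($397,500) is divided into 3 shares of $132,500: Ingrid, Svea, and Gideon each take $132,500.

Ingrid: $132,500; Svea: $132,500; Gideon: $132,500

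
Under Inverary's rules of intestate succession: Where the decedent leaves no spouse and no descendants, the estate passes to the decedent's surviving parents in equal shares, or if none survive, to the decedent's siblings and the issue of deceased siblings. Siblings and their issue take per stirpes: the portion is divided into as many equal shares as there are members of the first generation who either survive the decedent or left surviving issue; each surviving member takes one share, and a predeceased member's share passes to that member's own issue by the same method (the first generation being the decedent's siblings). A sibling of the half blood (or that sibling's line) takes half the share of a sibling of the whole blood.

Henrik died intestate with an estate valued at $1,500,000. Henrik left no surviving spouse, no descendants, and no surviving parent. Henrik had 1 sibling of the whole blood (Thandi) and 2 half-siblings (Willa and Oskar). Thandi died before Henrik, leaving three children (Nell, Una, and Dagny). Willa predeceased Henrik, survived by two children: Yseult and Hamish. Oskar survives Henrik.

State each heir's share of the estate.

Nell: $250,000; Una: $250,000; Dagny: $250,000; Yseult: $187,500; Hamish: $187,500; Oskar: $375,000

The entire $1,500,000 passes to the siblings and their issue.
Counting each half-blood sibling's line as half a unit, there are 2 units in $1,500,000, so one unit is $750,000. Whole-blood lines (Thandi) take $750,000 each; half-blood lines (Willa and Oskar) take $375,000 each.
Thandi's share ($750,000) is divided into 3 shares of $250,000: Nell, Una, and Dagny each take $250,000.
Willa's share ($375,000) is divided into 2 shares of $187,500: Yseult and Hamish each take $187,500.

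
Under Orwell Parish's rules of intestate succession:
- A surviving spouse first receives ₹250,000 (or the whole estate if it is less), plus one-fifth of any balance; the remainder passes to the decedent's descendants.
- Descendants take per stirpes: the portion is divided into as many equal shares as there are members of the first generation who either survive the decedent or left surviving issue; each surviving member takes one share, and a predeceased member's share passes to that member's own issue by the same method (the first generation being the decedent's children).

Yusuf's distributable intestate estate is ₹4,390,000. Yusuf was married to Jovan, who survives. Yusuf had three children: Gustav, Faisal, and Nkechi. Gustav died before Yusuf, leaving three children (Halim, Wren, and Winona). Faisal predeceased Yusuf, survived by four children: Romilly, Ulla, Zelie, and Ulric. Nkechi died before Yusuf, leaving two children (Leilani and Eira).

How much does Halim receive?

Halim receives ₹368,000.

Jovan first takes ₹250,000, leaving a balance of ₹4,140,000. Jovan then takes one-fifth of the balance (₹828,000), for a total of ₹1,078,000. The remaining ₹3,312,000 passes to the descendants.
The descendants' portion (₹3,312,000) is divided into 3 shares of ₹1,104,000: Gustav's ₹1,104,000 share passes to Gustav's issue; Faisal's ₹1,104,000 share passes to Faisal's issue; Nkechi's ₹1,104,000 share passes to Nkechi's issue.
Gustav's share (₹1,104,000) is divided into 3 shares of ₹368,000: Halim, Wren, and Winona each take ₹368,000.
Faisal's share (₹1,104,000) is divided into 4 shares of ₹276,000: Romilly, Ulla, Zelie, and Ulric each take ₹276,000.
Nkechi's share (₹1,104,000) is divided into 2 shares of ₹552,000: Leilani and Eira each take ₹552,000.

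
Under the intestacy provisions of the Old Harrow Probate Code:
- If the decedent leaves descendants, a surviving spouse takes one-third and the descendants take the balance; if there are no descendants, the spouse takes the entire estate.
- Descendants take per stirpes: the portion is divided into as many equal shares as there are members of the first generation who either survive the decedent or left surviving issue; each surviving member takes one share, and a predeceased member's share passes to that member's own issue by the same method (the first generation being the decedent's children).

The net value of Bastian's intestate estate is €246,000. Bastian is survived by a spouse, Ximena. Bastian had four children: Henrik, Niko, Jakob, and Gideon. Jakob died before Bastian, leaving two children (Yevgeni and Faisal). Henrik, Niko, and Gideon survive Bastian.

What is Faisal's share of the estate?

Ximena takes one-third of €246,000 = €82,000. The remaining €164,000 passes to the descendants.
The descendants' portion (€164,000) is divided into 4 shares of €41,000: Henrik, Niko, and Gideon each take €41,000; Jakob's €41,000 share passes to Jakob's issue.
Jakob's share (€41,000) is divided into 2 shares of €20,500: Yevgeni and Faisal each take €20,500.

Faisal receives €20,500.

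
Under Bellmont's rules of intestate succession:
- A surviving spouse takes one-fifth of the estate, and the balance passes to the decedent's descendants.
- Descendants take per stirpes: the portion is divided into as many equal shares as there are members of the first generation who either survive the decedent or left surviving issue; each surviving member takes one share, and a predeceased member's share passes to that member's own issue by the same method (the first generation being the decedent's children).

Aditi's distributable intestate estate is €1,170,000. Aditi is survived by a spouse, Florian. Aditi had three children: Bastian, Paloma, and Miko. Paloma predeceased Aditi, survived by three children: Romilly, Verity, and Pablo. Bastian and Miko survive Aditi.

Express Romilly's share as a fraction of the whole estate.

Florian takes one-fifth of €1,170,000 = €234,000. The remaining €936,000 passes to the descendants.
The descendants' portion (€936,000) is divided into 3 shares of €312,000: Bastian and Miko each take €312,000; Paloma's €312,000 share passes to Paloma's issue.
Paloma's share (€312,000) is divided into 3 shares of €104,000: Romilly, Verity, and Pablo each take €104,000.

Romilly receives 4/45 of the estate.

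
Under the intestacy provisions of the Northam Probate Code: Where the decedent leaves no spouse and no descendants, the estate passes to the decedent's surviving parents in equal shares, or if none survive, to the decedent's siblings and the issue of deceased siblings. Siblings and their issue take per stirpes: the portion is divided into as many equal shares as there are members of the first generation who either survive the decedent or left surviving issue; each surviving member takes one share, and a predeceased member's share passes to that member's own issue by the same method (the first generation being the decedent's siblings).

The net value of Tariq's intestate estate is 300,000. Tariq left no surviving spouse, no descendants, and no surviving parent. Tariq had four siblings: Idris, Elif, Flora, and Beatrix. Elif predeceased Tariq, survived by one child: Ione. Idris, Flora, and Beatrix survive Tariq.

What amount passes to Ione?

The entire 300,000 passes to the siblings and their issue.
That amount (300,000) is divided into 4 shares of 75,000: Idris, Flora, and Beatrix each take 75,000; Elif's 75,000 share passes to Elif's issue.
Elif's share (75,000) passes entirely to Ione.

Ione receives 75,000.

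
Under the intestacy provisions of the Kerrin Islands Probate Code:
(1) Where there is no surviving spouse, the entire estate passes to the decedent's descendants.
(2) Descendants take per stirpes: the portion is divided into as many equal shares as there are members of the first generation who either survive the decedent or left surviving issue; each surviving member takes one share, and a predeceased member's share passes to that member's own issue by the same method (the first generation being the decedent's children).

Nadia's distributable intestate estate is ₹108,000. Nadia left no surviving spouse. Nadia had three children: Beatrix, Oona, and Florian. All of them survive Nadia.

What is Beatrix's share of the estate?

Beatrix receives ₹36,000.

The entire ₹108,000 passes to the descendants.
That amount (₹108,000) is divided into 3 shares of ₹36,000: Beatrix, Oona, and Florian each take ₹36,000.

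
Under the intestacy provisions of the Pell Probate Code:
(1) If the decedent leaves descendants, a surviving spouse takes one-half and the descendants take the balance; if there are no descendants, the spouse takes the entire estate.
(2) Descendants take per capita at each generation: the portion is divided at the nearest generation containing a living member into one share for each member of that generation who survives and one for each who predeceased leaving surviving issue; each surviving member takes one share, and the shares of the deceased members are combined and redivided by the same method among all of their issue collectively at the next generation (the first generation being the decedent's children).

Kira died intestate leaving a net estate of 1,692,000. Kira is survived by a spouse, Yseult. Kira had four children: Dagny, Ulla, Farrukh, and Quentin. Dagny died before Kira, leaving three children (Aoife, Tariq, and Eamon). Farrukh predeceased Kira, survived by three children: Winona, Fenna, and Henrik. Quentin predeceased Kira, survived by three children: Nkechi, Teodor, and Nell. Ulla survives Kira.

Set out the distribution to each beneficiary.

Yseult takes one-half of 1,692,000 = 846,000. The remaining 846,000 passes to the descendants.
The descendants' portion (846,000) is divided at the children's generation into 4 shares of 211,500. Ulla takes 211,500. The 3 shares of the deceased (Dagny, Farrukh, and Quentin) are combined into a pool of 634,500.
That pool (634,500) is divided at the grandchildren's generation equally among Aoife, Tariq, Eamon, Winona, Fenna, Henrik, Nkechi, Teodor, and Nell: 70,500 each.

Yseult: 846,000; Aoife: 70,500; Tariq: 70,500; Eamon: 70,500; Ulla: 211,500; Winona: 70,500; Fenna: 70,500; Henrik: 70,500; Nkechi: 70,500; Teodor: 70,500; Nell: 70,500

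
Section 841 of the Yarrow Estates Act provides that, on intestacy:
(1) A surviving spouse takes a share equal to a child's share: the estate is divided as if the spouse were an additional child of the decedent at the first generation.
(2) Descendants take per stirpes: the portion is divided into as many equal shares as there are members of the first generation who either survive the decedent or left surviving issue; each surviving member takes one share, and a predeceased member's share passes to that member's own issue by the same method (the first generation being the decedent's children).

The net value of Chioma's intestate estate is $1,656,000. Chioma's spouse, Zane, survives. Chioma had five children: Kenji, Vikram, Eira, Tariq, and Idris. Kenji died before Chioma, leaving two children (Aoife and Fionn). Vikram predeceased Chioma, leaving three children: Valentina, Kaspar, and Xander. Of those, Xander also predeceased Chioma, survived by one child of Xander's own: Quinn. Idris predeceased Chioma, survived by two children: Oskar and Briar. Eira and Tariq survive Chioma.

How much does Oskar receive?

The spouse counts as an additional share at the children's level, so there are 6 primary shares of $276,000. Zane takes one such share ($276,000).
The children's combined portion ($1,380,000) is divided into 5 shares of $276,000: Eira and Tariq each take $276,000; Kenji's $276,000 share passes to Kenji's issue; Vikram's $276,000 share passes to Vikram's issue; Idris's $276,000 share passes to Idris's issue.
Kenji's share ($276,000) is divided into 2 shares of $138,000: Aoife and Fionn each take $138,000.
Vikram's share ($276,000) is divided into 3 shares of $92,000: Valentina and Kaspar each take $92,000; Xander's $92,000 share passes to Xander's issue.
Xander's share ($92,000) passes entirely to Quinn.
Idris's share ($276,000) is divided into 2 shares of $138,000: Oskar and Briar each take $138,000.

Oskar receives $138,000.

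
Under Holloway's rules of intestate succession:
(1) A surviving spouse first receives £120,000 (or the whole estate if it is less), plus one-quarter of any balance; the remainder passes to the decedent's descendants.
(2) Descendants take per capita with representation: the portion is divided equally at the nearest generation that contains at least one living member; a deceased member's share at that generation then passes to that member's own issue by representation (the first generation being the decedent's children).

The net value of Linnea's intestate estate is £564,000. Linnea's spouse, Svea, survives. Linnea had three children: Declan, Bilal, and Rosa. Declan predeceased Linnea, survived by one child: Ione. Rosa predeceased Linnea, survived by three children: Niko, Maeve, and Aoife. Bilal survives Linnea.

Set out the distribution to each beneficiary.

Svea first takes £120,000, leaving a balance of £444,000. Svea then takes one-quarter of the balance (£111,000), for a total of £231,000. The remaining £333,000 passes to the descendants.
The descendants' portion (£333,000) is divided into 3 shares of £111,000: Bilal takes £111,000; Declan's £111,000 share passes to Declan's issue; Rosa's £111,000 share passes to Rosa's issue.
Declan's share (£111,000) passes entirely to Ione.
Rosa's share (£111,000) is divided into 3 shares of £37,000: Niko, Maeve, and Aoife each take £37,000.

Svea: £231,000; Ione: £111,000; Bilal: £111,000; Niko: £37,000; Maeve: £37,000; Aoife: £37,000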